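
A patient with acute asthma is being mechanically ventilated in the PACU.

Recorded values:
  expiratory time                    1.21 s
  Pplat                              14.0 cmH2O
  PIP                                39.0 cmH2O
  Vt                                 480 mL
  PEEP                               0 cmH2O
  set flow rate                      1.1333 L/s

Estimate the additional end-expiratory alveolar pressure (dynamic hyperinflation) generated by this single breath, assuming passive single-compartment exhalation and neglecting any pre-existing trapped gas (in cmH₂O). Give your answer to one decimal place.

2.8

R = (PIP − Pplat)/V̇ = (39.0 − 14.0) / 1.1333 = 25.0/1.1333 = 22.059 cmH2O·s/L.
C = Vt/(Pplat − PEEP) = 480.0 / (14.0 − 0) = 480.0/14.0 = 34.286 mL/cmH2O.
τ = R × C = 22.059 × 0.03429 L/cmH2O = 0.7564 s.
Fraction remaining = e^(−Te/τ) = e^(−1.21/0.7564) = 0.202; trapped volume = 480.0 × 0.202 = 96.96 mL.
Additional alveolar pressure from trapping ≈ V_trapped / C = 96.96 / 34.286 = 2.828 cmH2O.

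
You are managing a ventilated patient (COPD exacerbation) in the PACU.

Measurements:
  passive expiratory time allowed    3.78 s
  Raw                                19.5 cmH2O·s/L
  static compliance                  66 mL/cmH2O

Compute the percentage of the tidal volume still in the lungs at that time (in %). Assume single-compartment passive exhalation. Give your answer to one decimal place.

τ = R × C = 19.5 × 66 mL/cmH2O = 19.5 × 0.066 L/cmH2O = 1.287 s.
Passive exhalation: V(t)/V₀ = e^(−t/τ) = e^(−3.78/1.287) = 0.05302.
Fraction remaining = 0.05302 → 5.302%.

5.3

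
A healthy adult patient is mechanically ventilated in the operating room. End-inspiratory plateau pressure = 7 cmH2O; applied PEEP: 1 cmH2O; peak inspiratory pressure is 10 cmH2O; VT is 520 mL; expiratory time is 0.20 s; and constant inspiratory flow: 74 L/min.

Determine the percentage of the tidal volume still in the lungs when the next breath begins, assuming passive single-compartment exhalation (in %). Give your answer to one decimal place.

38.7

Flow: 74 L/min ÷ 60 = 1.2333 L/s.
R = (PIP − Pplat)/V̇ = (10 − 7) / 1.2333 = 3.0/1.2333 = 2.432 cmH2O·s/L.
C = Vt/(Pplat − PEEP) = 520.0 / (7 − 1) = 520.0/6.0 = 86.667 mL/cmH2O.
τ = R × C = 2.432 × 0.08667 L/cmH2O = 0.2108 s.
Fraction remaining at end-expiration = e^(−Te/τ) = e^(−0.20/0.2108) = 0.3872 → 38.72%.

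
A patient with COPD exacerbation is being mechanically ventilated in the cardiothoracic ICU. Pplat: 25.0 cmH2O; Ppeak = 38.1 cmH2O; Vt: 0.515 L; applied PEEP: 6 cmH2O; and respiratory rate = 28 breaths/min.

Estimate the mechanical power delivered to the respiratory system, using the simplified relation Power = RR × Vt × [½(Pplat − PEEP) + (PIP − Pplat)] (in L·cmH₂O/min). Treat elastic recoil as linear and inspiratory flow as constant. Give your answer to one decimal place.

Per-breath work = Vt × [½(Pplat−PEEP) + (PIP−Pplat)] = 0.515 × [0.5×19.0 + 13.1] = 0.515 × 22.6 = 11.639 L·cmH2O.
Power = 28 × 11.639 = 325.89 L·cmH2O/min.

325.9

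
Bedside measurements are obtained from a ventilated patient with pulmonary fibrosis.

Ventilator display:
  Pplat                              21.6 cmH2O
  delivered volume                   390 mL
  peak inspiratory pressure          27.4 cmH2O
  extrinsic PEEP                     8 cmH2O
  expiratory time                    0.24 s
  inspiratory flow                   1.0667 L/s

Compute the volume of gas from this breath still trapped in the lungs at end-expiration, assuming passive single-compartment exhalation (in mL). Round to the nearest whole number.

84

R = (PIP − Pplat)/V̇ = (27.4 − 21.6) / 1.0667 = 5.8/1.0667 = 5.437 cmH2O·s/L.
C = Vt/(Pplat − PEEP) = 390.0 / (21.6 − 8) = 390.0/13.6 = 28.676 mL/cmH2O.
τ = R × C = 5.437 × 0.02868 L/cmH2O = 0.1559 s.
Fraction remaining = e^(−Te/τ) = e^(−0.24/0.1559) = 0.2145.
Trapped volume = 390.0 × 0.2145 = 83.655 mL.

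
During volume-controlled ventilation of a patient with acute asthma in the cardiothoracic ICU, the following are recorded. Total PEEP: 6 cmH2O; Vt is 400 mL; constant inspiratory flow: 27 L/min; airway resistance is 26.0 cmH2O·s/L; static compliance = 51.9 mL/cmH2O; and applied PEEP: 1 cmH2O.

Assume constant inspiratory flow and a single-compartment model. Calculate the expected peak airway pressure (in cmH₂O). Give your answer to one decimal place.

25.4

Flow: 27 L/min ÷ 60 = 0.45 L/s.
Total PEEP = 6 cmH2O (set 1 + intrinsic 5); this is the baseline alveolar pressure.
Equation of motion (constant flow): PIP = Vt/C + R·V̇ + PEEP.
PIP = 400/51.9 + 26.0×0.45 + 6 = 7.707 + 11.7 + 6 = 25.407 cmH2O.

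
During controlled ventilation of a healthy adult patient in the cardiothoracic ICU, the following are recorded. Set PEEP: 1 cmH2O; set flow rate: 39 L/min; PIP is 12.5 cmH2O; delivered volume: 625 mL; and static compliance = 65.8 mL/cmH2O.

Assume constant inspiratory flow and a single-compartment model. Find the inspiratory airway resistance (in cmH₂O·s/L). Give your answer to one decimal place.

3.1

Flow: 39 L/min ÷ 60 = 0.65 L/s.
Equation of motion (constant flow): PIP = Vt/C + R·V̇ + PEEP.
R·V̇ = PIP − Vt/C − PEEP = 12.5 − 625/65.8 − 1 = 12.5 − 9.498 − 1 = 2.002 cmH2O.
R = 2.002 / 0.65 = 3.08 cmH2O·s/L.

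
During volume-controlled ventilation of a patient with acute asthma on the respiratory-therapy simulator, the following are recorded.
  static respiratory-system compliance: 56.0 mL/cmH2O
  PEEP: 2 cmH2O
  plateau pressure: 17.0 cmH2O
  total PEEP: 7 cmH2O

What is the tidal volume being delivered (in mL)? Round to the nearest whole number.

End-expiratory occlusion gives total PEEP = 7 cmH2O (intrinsic PEEP = 7 − 2 = 5). Use total PEEP for the elastic gradient.
Vt = Cstat × (Pplat − PEEPtotal) = 56.0 × (17.0 − 7) = 56.0 × 10.0 = 560.0 mL.

560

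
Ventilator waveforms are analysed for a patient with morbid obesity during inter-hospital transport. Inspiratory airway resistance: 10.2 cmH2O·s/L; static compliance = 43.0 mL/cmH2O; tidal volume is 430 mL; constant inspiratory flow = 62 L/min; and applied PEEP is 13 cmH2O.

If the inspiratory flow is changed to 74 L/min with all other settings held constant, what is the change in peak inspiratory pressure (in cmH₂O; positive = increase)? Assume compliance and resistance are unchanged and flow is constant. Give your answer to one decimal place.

2.0

Flow: 62 L/min ÷ 60 = 1.0333 L/s.
New flow: 74 L/min ÷ 60 = 1.2333 L/s.
PIP = Vt/C + R·V̇ + PEEP (constant-flow equation of motion).
Only the resistive term changes: ΔPIP = R × ΔV̇ = 10.2 × (1.2333 − 1.0333) = 10.2 × 0.2 = 2.04 cmH2O.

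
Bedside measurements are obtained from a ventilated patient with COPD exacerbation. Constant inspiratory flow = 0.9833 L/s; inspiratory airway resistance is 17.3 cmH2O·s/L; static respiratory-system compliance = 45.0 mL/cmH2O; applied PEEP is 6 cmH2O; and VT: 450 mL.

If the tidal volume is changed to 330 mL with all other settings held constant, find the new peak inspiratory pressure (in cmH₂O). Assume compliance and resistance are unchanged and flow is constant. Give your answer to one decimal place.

PIP = Vt/C + R·V̇ + PEEP (constant-flow equation of motion).
Only the elastic term changes: ΔPIP = ΔVt / C = (330 − 450) / 45.0 = -2.667 cmH2O.
Original PIP = 450/45.0 + 17.3×0.9833 + 6 = 33.011 cmH2O; new PIP = 33.011 + (-2.667) = 30.344 cmH2O.

30.3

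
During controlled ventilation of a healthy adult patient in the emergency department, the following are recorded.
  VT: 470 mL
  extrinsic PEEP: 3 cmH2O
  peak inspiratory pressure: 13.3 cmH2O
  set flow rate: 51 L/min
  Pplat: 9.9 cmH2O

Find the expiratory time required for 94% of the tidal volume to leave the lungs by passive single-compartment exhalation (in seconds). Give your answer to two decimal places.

Flow: 51 L/min ÷ 60 = 0.85 L/s.
R = (PIP − Pplat)/V̇ = (13.3 − 9.9) / 0.85 = 3.4/0.85 = 4.0 cmH2O·s/L.
C = Vt/(Pplat − PEEP) = 470.0 / (9.9 − 3) = 470.0/6.9 = 68.116 mL/cmH2O.
τ = R × C = 4.0 × 0.06812 L/cmH2O = 0.2725 s.
t = −τ·ln(1 − 0.94) = −0.2725·ln(0.06) = 0.7667 s.

0.77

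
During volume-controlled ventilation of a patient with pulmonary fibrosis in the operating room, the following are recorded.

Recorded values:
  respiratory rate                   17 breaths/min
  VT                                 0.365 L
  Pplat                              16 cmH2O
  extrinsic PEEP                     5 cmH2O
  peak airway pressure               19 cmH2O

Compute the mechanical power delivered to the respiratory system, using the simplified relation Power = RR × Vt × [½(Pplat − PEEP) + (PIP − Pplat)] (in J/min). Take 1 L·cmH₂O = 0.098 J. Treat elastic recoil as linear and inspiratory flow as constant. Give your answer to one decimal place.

Per-breath work = Vt × [½(Pplat−PEEP) + (PIP−Pplat)] = 0.365 × [0.5×11.0 + 3.0] = 0.365 × 8.5 = 3.103 L·cmH2O.
Power = 17 × 3.103 = 52.751 L·cmH2O/min.
× 0.098 J/(L·cmH2O) → 5.17 J/min.

5.2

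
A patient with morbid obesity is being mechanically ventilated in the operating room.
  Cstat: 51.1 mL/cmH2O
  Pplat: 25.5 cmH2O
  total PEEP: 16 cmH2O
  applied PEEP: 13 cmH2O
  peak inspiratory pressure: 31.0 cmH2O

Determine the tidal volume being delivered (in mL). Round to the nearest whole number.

485

End-expiratory occlusion gives total PEEP = 16 cmH2O (intrinsic PEEP = 16 − 13 = 3). Use total PEEP for the elastic gradient.
Vt = Cstat × (Pplat − PEEPtotal) = 51.1 × (25.5 − 16) = 51.1 × 9.5 = 485.45 mL.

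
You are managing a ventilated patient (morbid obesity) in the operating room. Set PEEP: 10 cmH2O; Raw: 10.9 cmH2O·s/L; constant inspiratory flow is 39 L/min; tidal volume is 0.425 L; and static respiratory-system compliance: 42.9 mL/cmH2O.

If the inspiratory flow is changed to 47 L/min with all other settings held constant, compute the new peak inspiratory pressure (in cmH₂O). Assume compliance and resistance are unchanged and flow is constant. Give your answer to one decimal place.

28.4

Flow: 39 L/min ÷ 60 = 0.65 L/s.
New flow: 47 L/min ÷ 60 = 0.7833 L/s.
PIP = Vt/C + R·V̇ + PEEP (constant-flow equation of motion).
Only the resistive term changes: ΔPIP = R × ΔV̇ = 10.9 × (0.7833 − 0.65) = 10.9 × 0.1333 = 1.453 cmH2O.
Original PIP = 425/42.9 + 10.9×0.65 + 10 = 26.992 cmH2O; new PIP = 26.992 + (1.453) = 28.445 cmH2O.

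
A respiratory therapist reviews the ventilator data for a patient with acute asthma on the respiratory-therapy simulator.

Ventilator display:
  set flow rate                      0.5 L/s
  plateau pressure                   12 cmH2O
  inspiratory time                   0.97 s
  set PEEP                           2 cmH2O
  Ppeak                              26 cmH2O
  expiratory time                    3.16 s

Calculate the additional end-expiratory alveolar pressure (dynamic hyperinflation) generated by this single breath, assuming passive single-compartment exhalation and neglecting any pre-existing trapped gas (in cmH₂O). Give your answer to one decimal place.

Vt = flow × Ti = 0.5 L/s × 0.97 s × 1000 mL/L = 485.0 mL.
R = (PIP − Pplat)/V̇ = (26 − 12) / 0.5 = 14.0/0.5 = 28.0 cmH2O·s/L.
C = Vt/(Pplat − PEEP) = 485.0 / (12 − 2) = 485.0/10.0 = 48.5 mL/cmH2O.
τ = R × C = 28.0 × 0.0485 L/cmH2O = 1.358 s.
Fraction remaining = e^(−Te/τ) = e^(−3.16/1.358) = 0.09759; trapped volume = 485.0 × 0.09759 = 47.331 mL.
Additional alveolar pressure from trapping ≈ V_trapped / C = 47.331 / 48.5 = 0.9759 cmH2O.

1.0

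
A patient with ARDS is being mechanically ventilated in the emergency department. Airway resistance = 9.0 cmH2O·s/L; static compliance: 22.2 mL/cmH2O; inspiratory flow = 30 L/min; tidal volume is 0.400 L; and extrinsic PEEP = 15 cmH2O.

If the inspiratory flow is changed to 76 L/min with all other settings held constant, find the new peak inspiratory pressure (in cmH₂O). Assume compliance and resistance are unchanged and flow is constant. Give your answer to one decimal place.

Flow: 30 L/min ÷ 60 = 0.5 L/s.
New flow: 76 L/min ÷ 60 = 1.2667 L/s.
PIP = Vt/C + R·V̇ + PEEP (constant-flow equation of motion).
Only the resistive term changes: ΔPIP = R × ΔV̇ = 9.0 × (1.2667 − 0.5) = 9.0 × 0.7667 = 6.9 cmH2O.
Original PIP = 400/22.2 + 9.0×0.5 + 15 = 37.518 cmH2O; new PIP = 37.518 + (6.9) = 44.418 cmH2O.

44.4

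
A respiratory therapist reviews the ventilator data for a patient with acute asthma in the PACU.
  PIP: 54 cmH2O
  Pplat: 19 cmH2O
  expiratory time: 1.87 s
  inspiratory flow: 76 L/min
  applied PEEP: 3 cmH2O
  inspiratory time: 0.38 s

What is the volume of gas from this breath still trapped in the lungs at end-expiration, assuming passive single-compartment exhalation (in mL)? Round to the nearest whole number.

Flow: 76 L/min ÷ 60 = 1.2667 L/s.
Vt = flow × Ti = 1.2667 L/s × 0.38 s × 1000 mL/L = 481.35 mL.
R = (PIP − Pplat)/V̇ = (54 − 19) / 1.2667 = 35.0/1.2667 = 27.631 cmH2O·s/L.
C = Vt/(Pplat − PEEP) = 481.35 / (19 − 3) = 481.35/16.0 = 30.084 mL/cmH2O.
τ = R × C = 27.631 × 0.03008 L/cmH2O = 0.8311 s.
Fraction remaining = e^(−Te/τ) = e^(−1.87/0.8311) = 0.1054.
Trapped volume = 481.35 × 0.1054 = 50.734 mL.

51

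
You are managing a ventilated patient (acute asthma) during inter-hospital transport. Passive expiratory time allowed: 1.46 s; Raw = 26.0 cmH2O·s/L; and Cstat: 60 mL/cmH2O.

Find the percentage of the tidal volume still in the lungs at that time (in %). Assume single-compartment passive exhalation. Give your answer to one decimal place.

39.2

τ = R × C = 26.0 × 60 mL/cmH2O = 26.0 × 0.060 L/cmH2O = 1.56 s.
Passive exhalation: V(t)/V₀ = e^(−t/τ) = e^(−1.46/1.56) = 0.3922.
Fraction remaining = 0.3922 → 39.22%.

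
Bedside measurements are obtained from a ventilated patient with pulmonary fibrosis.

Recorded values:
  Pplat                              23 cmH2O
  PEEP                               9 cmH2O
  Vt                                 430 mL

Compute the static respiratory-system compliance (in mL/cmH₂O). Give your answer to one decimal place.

30.7

Cstat = Vt / (Pplat − PEEP) = 430 / (23 − 9) = 430 / 14.0 = 30.714 mL/cmH2O.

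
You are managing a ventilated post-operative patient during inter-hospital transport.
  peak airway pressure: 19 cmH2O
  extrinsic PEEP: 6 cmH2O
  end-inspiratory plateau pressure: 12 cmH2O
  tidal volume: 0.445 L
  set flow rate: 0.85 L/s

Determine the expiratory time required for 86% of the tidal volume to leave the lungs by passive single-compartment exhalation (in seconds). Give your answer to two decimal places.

R = (PIP − Pplat)/V̇ = (19 − 12) / 0.85 = 7.0/0.85 = 8.235 cmH2O·s/L.
C = Vt/(Pplat − PEEP) = 445.0 / (12 − 6) = 445.0/6.0 = 74.167 mL/cmH2O.
τ = R × C = 8.235 × 0.07417 L/cmH2O = 0.6108 s.
t = −τ·ln(1 − 0.86) = −0.6108·ln(0.14) = 1.201 s.

1.20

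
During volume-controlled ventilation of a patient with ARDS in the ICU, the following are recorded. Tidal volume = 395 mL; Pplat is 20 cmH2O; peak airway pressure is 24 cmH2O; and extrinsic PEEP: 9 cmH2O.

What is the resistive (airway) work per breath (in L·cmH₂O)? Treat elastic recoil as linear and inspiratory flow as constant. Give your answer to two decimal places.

With constant inspiratory flow the resistive pressure is constant at PIP − Pplat = 24 − 20 = 4.0 cmH2O, so resistive work = 4.0 × 0.395 = 1.58 L·cmH2O.

1.58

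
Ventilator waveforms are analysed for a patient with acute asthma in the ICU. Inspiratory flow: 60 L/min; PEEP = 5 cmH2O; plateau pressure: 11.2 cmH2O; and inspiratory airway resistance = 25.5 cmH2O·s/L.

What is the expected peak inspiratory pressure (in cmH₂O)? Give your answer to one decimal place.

Flow: 60 L/min ÷ 60 = 1 L/s.
PIP = Pplat + Raw × flow = 11.2 + 25.5 × 1 = 11.2 + 25.5 = 36.7 cmH2O.

36.7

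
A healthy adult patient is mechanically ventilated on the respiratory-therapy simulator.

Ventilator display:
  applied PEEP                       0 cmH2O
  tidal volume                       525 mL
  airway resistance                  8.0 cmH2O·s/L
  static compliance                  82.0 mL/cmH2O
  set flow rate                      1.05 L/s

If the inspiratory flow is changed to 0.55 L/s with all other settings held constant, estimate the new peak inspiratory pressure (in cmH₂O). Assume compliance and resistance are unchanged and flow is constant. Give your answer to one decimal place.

PIP = Vt/C + R·V̇ + PEEP (constant-flow equation of motion).
Only the resistive term changes: ΔPIP = R × ΔV̇ = 8.0 × (0.55 − 1.05) = 8.0 × -0.5 = -4.0 cmH2O.
Original PIP = 525/82.0 + 8.0×1.05 + 0 = 14.802 cmH2O; new PIP = 14.802 + (-4.0) = 10.802 cmH2O.

10.8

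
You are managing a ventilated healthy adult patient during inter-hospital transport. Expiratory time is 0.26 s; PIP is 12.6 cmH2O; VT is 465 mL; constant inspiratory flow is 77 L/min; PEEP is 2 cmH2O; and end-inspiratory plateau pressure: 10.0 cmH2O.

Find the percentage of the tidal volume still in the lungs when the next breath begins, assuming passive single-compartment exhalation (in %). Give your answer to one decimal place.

Flow: 77 L/min ÷ 60 = 1.2833 L/s.
R = (PIP − Pplat)/V̇ = (12.6 − 10.0) / 1.2833 = 2.6/1.2833 = 2.026 cmH2O·s/L.
C = Vt/(Pplat − PEEP) = 465.0 / (10.0 − 2) = 465.0/8.0 = 58.125 mL/cmH2O.
τ = R × C = 2.026 × 0.05813 L/cmH2O = 0.1178 s.
Fraction remaining at end-expiration = e^(−Te/τ) = e^(−0.26/0.1178) = 0.11 → 11.0%.

11.0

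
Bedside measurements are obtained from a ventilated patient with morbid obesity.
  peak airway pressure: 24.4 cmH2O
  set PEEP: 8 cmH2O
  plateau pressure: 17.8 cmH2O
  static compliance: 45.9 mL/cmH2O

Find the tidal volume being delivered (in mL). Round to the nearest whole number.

450

Vt = Cstat × (Pplat − PEEP) = 45.9 × (17.8 − 8) = 45.9 × 9.8 = 449.82 mL.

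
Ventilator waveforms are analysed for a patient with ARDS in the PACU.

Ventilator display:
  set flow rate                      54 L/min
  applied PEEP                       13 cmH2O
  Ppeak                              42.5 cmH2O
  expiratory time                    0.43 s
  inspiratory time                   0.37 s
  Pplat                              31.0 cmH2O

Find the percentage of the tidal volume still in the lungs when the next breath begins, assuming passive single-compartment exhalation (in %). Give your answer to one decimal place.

16.2

Flow: 54 L/min ÷ 60 = 0.9 L/s.
Vt = flow × Ti = 0.9 L/s × 0.37 s × 1000 mL/L = 333.0 mL.
R = (PIP − Pplat)/V̇ = (42.5 − 31.0) / 0.9 = 11.5/0.9 = 12.778 cmH2O·s/L.
C = Vt/(Pplat − PEEP) = 333.0 / (31.0 − 13) = 333.0/18.0 = 18.5 mL/cmH2O.
τ = R × C = 12.778 × 0.0185 L/cmH2O = 0.2364 s.
Fraction remaining at end-expiration = e^(−Te/τ) = e^(−0.43/0.2364) = 0.1622 → 16.22%.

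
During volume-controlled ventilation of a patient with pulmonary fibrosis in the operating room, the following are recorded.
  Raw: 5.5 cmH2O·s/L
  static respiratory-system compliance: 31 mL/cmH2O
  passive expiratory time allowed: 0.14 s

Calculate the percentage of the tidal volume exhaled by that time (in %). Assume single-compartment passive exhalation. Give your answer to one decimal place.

τ = R × C = 5.5 × 31 mL/cmH2O = 5.5 × 0.031 L/cmH2O = 0.1705 s.
Passive exhalation: V(t)/V₀ = e^(−t/τ) = e^(−0.14/0.1705) = 0.4399.
Fraction exhaled = 1 − 0.4399 = 0.5601 → 56.01%.

56.0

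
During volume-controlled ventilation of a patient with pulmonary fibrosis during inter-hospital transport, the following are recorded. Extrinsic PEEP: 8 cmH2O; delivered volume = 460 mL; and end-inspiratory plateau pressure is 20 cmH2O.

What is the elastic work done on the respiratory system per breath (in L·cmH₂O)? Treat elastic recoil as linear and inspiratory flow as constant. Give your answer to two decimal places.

Elastic work ≈ ½ × (Pplat − PEEP) × Vt = 0.5 × (20 − 8) × 0.460 L = 0.5 × 12.0 × 0.460 = 2.76 L·cmH2O.

2.76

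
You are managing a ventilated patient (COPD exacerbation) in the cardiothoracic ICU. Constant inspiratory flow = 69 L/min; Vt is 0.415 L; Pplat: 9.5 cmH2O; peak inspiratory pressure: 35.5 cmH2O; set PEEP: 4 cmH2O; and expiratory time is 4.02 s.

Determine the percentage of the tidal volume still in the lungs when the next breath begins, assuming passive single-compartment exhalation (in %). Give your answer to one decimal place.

Flow: 69 L/min ÷ 60 = 1.15 L/s.
R = (PIP − Pplat)/V̇ = (35.5 − 9.5) / 1.15 = 26.0/1.15 = 22.609 cmH2O·s/L.
C = Vt/(Pplat − PEEP) = 415.0 / (9.5 − 4) = 415.0/5.5 = 75.455 mL/cmH2O.
τ = R × C = 22.609 × 0.07546 L/cmH2O = 1.706 s.
Fraction remaining at end-expiration = e^(−Te/τ) = e^(−4.02/1.706) = 0.09476 → 9.476%.

9.5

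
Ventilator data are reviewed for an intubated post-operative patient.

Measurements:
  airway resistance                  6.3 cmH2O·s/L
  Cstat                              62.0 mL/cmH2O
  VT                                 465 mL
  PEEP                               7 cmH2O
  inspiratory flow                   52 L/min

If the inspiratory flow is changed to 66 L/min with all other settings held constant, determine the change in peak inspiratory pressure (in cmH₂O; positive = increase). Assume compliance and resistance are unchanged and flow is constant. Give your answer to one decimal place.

1.5

Flow: 52 L/min ÷ 60 = 0.8667 L/s.
New flow: 66 L/min ÷ 60 = 1.1 L/s.
PIP = Vt/C + R·V̇ + PEEP (constant-flow equation of motion).
Only the resistive term changes: ΔPIP = R × ΔV̇ = 6.3 × (1.1 − 0.8667) = 6.3 × 0.2333 = 1.47 cmH2O.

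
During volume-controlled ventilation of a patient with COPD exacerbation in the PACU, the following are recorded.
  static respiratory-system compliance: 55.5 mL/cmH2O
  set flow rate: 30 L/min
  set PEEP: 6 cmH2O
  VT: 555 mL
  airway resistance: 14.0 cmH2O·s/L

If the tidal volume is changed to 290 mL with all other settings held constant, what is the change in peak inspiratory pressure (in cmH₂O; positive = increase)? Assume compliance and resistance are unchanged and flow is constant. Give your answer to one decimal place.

-4.8

PIP = Vt/C + R·V̇ + PEEP (constant-flow equation of motion).
Only the elastic term changes: ΔPIP = ΔVt / C = (290 − 555) / 55.5 = -4.775 cmH2O.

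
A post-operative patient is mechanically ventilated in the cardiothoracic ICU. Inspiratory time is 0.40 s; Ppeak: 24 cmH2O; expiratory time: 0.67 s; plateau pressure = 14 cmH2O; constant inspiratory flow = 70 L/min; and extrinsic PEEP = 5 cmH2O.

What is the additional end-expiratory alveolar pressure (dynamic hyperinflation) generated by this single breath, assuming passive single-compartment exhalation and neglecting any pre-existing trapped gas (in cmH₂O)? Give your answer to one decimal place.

Flow: 70 L/min ÷ 60 = 1.1667 L/s.
Vt = flow × Ti = 1.1667 L/s × 0.40 s × 1000 mL/L = 466.68 mL.
R = (PIP − Pplat)/V̇ = (24 − 14) / 1.1667 = 10.0/1.1667 = 8.571 cmH2O·s/L.
C = Vt/(Pplat − PEEP) = 466.68 / (14 − 5) = 466.68/9.0 = 51.853 mL/cmH2O.
τ = R × C = 8.571 × 0.05185 L/cmH2O = 0.4444 s.
Fraction remaining = e^(−Te/τ) = e^(−0.67/0.4444) = 0.2214; trapped volume = 466.68 × 0.2214 = 103.32 mL.
Additional alveolar pressure from trapping ≈ V_trapped / C = 103.32 / 51.853 = 1.993 cmH2O.

2.0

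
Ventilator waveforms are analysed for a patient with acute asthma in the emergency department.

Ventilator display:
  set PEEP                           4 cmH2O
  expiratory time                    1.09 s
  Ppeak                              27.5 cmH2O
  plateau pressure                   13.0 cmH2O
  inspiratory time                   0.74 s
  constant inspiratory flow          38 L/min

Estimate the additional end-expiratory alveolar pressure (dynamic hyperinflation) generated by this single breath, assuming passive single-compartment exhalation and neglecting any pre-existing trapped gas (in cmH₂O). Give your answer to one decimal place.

Flow: 38 L/min ÷ 60 = 0.6333 L/s.
Vt = flow × Ti = 0.6333 L/s × 0.74 s × 1000 mL/L = 468.64 mL.
R = (PIP − Pplat)/V̇ = (27.5 − 13.0) / 0.6333 = 14.5/0.6333 = 22.896 cmH2O·s/L.
C = Vt/(Pplat − PEEP) = 468.64 / (13.0 − 4) = 468.64/9.0 = 52.071 mL/cmH2O.
τ = R × C = 22.896 × 0.05207 L/cmH2O = 1.192 s.
Fraction remaining = e^(−Te/τ) = e^(−1.09/1.192) = 0.4007; trapped volume = 468.64 × 0.4007 = 187.78 mL.
Additional alveolar pressure from trapping ≈ V_trapped / C = 187.78 / 52.071 = 3.606 cmH2O.

3.6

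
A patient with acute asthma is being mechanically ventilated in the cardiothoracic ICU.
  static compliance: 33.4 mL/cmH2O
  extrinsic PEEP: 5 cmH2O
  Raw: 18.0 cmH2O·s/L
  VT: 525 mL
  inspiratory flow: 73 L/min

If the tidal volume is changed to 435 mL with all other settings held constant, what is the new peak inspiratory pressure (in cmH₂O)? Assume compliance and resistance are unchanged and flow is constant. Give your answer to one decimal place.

39.9

Flow: 73 L/min ÷ 60 = 1.2167 L/s.
PIP = Vt/C + R·V̇ + PEEP (constant-flow equation of motion).
Only the elastic term changes: ΔPIP = ΔVt / C = (435 − 525) / 33.4 = -2.695 cmH2O.
Original PIP = 525/33.4 + 18.0×1.2167 + 5 = 42.619 cmH2O; new PIP = 42.619 + (-2.695) = 39.924 cmH2O.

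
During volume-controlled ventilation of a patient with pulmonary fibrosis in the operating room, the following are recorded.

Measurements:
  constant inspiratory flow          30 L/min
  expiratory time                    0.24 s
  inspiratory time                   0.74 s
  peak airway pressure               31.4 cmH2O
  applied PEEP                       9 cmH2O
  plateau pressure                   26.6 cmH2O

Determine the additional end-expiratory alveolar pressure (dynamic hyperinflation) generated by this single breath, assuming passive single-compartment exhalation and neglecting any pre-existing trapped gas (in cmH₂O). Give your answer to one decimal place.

5.4

Flow: 30 L/min ÷ 60 = 0.5 L/s.
Vt = flow × Ti = 0.5 L/s × 0.74 s × 1000 mL/L = 370.0 mL.
R = (PIP − Pplat)/V̇ = (31.4 − 26.6) / 0.5 = 4.8/0.5 = 9.6 cmH2O·s/L.
C = Vt/(Pplat − PEEP) = 370.0 / (26.6 − 9) = 370.0/17.6 = 21.023 mL/cmH2O.
τ = R × C = 9.6 × 0.02102 L/cmH2O = 0.2018 s.
Fraction remaining = e^(−Te/τ) = e^(−0.24/0.2018) = 0.3044; trapped volume = 370.0 × 0.3044 = 112.63 mL.
Additional alveolar pressure from trapping ≈ V_trapped / C = 112.63 / 21.023 = 5.357 cmH2O.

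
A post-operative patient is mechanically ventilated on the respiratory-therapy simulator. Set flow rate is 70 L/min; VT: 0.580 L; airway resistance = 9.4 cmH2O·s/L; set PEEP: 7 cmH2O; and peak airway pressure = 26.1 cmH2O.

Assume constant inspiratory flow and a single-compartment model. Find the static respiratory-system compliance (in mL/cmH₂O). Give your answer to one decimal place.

Flow: 70 L/min ÷ 60 = 1.1667 L/s.
Equation of motion (constant flow): PIP = Vt/C + R·V̇ + PEEP.
Vt/C = PIP − R·V̇ − PEEP = 26.1 − 9.4×1.1667 − 7 = 26.1 − 10.967 − 7 = 8.133 cmH2O.
C = Vt / 8.133 = 580 / 8.133 = 71.314 mL/cmH2O.

71.3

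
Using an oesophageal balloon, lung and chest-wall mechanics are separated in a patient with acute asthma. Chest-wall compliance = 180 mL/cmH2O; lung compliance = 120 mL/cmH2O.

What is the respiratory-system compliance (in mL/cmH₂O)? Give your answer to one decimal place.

72.0

Lung and chest wall are elastances in series: 1/Crs = 1/CL + 1/Ccw.
1/Crs = 1/120 + 1/180 = 0.01389.
Crs = 71.994 mL/cmH2O.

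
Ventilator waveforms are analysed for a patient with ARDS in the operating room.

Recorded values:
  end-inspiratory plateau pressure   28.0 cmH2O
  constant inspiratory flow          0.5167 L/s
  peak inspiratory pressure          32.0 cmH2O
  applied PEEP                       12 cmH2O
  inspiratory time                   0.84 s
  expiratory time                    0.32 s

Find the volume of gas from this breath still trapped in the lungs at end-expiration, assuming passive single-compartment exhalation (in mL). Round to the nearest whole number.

95

Vt = flow × Ti = 0.5167 L/s × 0.84 s × 1000 mL/L = 434.03 mL.
R = (PIP − Pplat)/V̇ = (32.0 − 28.0) / 0.5167 = 4.0/0.5167 = 7.741 cmH2O·s/L.
C = Vt/(Pplat − PEEP) = 434.03 / (28.0 − 12) = 434.03/16.0 = 27.127 mL/cmH2O.
τ = R × C = 7.741 × 0.02713 L/cmH2O = 0.21 s.
Fraction remaining = e^(−Te/τ) = e^(−0.32/0.21) = 0.2179.
Trapped volume = 434.03 × 0.2179 = 94.575 mL.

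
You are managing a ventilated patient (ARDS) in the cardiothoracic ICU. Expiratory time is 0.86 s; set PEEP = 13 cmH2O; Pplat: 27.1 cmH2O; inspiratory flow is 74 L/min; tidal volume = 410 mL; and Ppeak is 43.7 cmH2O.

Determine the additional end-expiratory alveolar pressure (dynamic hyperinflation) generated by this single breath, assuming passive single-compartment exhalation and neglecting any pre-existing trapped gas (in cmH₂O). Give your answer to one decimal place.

1.6

Flow: 74 L/min ÷ 60 = 1.2333 L/s.
R = (PIP − Pplat)/V̇ = (43.7 − 27.1) / 1.2333 = 16.6/1.2333 = 13.46 cmH2O·s/L.
C = Vt/(Pplat − PEEP) = 410.0 / (27.1 − 13) = 410.0/14.1 = 29.078 mL/cmH2O.
τ = R × C = 13.46 × 0.02908 L/cmH2O = 0.3914 s.
Fraction remaining = e^(−Te/τ) = e^(−0.86/0.3914) = 0.1111; trapped volume = 410.0 × 0.1111 = 45.551 mL.
Additional alveolar pressure from trapping ≈ V_trapped / C = 45.551 / 29.078 = 1.567 cmH2O.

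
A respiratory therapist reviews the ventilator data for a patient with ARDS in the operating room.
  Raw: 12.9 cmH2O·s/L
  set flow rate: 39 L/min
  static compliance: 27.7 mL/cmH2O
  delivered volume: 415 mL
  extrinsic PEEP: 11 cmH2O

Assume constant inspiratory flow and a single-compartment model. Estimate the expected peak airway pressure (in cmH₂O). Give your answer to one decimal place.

Flow: 39 L/min ÷ 60 = 0.65 L/s.
Equation of motion (constant flow): PIP = Vt/C + R·V̇ + PEEP.
PIP = 415/27.7 + 12.9×0.65 + 11 = 14.982 + 8.385 + 11 = 34.367 cmH2O.

34.4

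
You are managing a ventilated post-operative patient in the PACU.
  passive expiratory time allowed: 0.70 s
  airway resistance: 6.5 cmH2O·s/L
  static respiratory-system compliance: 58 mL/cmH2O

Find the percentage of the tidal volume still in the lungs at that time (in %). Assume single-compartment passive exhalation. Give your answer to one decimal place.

15.6

τ = R × C = 6.5 × 58 mL/cmH2O = 6.5 × 0.058 L/cmH2O = 0.377 s.
Passive exhalation: V(t)/V₀ = e^(−t/τ) = e^(−0.70/0.377) = 0.1562.
Fraction remaining = 0.1562 → 15.62%.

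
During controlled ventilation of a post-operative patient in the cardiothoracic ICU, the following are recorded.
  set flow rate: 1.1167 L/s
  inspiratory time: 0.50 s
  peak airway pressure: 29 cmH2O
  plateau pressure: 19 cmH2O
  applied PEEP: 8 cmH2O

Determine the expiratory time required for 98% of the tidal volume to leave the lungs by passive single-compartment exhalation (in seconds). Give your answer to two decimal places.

Vt = flow × Ti = 1.1167 L/s × 0.50 s × 1000 mL/L = 558.35 mL.
R = (PIP − Pplat)/V̇ = (29 − 19) / 1.1167 = 10.0/1.1167 = 8.955 cmH2O·s/L.
C = Vt/(Pplat − PEEP) = 558.35 / (19 − 8) = 558.35/11.0 = 50.759 mL/cmH2O.
τ = R × C = 8.955 × 0.05076 L/cmH2O = 0.4546 s.
t = −τ·ln(1 − 0.98) = −0.4546·ln(0.02) = 1.778 s.

1.78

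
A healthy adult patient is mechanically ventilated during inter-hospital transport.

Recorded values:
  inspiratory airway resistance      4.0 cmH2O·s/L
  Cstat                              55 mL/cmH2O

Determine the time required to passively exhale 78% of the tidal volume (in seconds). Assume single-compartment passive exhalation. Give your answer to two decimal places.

0.33

τ = R × C = 4.0 × 55 mL/cmH2O = 4.0 × 0.055 L/cmH2O = 0.22 s.
Exhaled fraction f = 1 − e^(−t/τ) → t = −τ·ln(1 − f) = −0.22·ln(0.22) = 0.3331 s.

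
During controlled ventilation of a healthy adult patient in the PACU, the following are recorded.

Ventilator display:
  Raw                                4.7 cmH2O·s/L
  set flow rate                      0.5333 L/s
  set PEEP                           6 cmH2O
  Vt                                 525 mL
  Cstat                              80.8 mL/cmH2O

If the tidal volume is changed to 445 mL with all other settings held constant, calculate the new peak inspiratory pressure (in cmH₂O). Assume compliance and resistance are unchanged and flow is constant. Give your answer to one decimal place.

14.0

PIP = Vt/C + R·V̇ + PEEP (constant-flow equation of motion).
Only the elastic term changes: ΔPIP = ΔVt / C = (445 − 525) / 80.8 = -0.9901 cmH2O.
Original PIP = 525/80.8 + 4.7×0.5333 + 6 = 15.004 cmH2O; new PIP = 15.004 + (-0.9901) = 14.014 cmH2O.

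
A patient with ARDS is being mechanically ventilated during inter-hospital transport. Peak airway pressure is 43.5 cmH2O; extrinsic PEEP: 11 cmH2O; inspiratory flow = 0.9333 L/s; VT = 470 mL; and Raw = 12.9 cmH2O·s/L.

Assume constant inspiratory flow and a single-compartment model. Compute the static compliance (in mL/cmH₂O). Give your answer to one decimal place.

Equation of motion (constant flow): PIP = Vt/C + R·V̇ + PEEP.
Vt/C = PIP − R·V̇ − PEEP = 43.5 − 12.9×0.9333 − 11 = 43.5 − 12.04 − 11 = 20.46 cmH2O.
C = Vt / 20.46 = 470 / 20.46 = 22.972 mL/cmH2O.

23.0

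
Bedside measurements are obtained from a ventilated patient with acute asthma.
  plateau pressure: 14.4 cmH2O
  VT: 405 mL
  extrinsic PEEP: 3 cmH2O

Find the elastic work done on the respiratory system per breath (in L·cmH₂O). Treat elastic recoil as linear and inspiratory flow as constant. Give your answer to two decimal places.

2.31

Elastic work ≈ ½ × (Pplat − PEEP) × Vt = 0.5 × (14.4 − 3) × 0.405 L = 0.5 × 11.4 × 0.405 = 2.309 L·cmH2O.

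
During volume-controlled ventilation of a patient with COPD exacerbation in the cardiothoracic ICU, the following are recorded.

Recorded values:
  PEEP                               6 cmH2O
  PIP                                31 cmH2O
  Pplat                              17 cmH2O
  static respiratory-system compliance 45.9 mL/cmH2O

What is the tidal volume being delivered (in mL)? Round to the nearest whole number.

505

Vt = Cstat × (Pplat − PEEP) = 45.9 × (17 − 6) = 45.9 × 11.0 = 504.9 mL.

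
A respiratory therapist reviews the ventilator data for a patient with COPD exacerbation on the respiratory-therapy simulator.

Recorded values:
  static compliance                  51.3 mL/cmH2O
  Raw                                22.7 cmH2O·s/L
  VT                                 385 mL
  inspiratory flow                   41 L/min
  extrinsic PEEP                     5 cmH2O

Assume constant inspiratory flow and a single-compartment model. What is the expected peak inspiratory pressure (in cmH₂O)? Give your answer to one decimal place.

28.0

Flow: 41 L/min ÷ 60 = 0.6833 L/s.
Equation of motion (constant flow): PIP = Vt/C + R·V̇ + PEEP.
PIP = 385/51.3 + 22.7×0.6833 + 5 = 7.505 + 15.511 + 5 = 28.016 cmH2O.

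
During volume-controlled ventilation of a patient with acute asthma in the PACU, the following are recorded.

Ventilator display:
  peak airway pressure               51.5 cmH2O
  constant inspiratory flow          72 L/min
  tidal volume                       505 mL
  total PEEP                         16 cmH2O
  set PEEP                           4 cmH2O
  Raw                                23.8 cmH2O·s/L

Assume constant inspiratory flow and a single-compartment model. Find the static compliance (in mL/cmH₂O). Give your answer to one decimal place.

72.8

Flow: 72 L/min ÷ 60 = 1.2 L/s.
Total PEEP = 16 cmH2O (set 4 + intrinsic 12); this is the baseline alveolar pressure.
Equation of motion (constant flow): PIP = Vt/C + R·V̇ + PEEP.
Vt/C = PIP − R·V̇ − PEEP = 51.5 − 23.8×1.2 − 16 = 51.5 − 28.56 − 16 = 6.94 cmH2O.
C = Vt / 6.94 = 505 / 6.94 = 72.767 mL/cmH2O.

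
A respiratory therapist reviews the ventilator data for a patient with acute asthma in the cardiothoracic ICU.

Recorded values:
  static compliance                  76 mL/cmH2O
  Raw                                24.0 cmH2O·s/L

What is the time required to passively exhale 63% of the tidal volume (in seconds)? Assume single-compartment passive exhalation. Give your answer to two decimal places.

τ = R × C = 24.0 × 76 mL/cmH2O = 24.0 × 0.076 L/cmH2O = 1.824 s.
Exhaled fraction f = 1 − e^(−t/τ) → t = −τ·ln(1 − f) = −1.824·ln(0.37) = 1.814 s.

1.81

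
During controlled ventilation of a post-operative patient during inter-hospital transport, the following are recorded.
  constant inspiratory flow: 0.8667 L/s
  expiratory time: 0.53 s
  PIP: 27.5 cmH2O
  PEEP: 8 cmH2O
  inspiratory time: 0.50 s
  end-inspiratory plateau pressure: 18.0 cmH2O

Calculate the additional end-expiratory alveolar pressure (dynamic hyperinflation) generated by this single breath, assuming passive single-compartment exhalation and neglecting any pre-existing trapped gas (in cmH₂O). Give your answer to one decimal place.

3.3

Vt = flow × Ti = 0.8667 L/s × 0.50 s × 1000 mL/L = 433.35 mL.
R = (PIP − Pplat)/V̇ = (27.5 − 18.0) / 0.8667 = 9.5/0.8667 = 10.961 cmH2O·s/L.
C = Vt/(Pplat − PEEP) = 433.35 / (18.0 − 8) = 433.35/10.0 = 43.335 mL/cmH2O.
τ = R × C = 10.961 × 0.04334 L/cmH2O = 0.475 s.
Fraction remaining = e^(−Te/τ) = e^(−0.53/0.475) = 0.3277; trapped volume = 433.35 × 0.3277 = 142.01 mL.
Additional alveolar pressure from trapping ≈ V_trapped / C = 142.01 / 43.335 = 3.277 cmH2O.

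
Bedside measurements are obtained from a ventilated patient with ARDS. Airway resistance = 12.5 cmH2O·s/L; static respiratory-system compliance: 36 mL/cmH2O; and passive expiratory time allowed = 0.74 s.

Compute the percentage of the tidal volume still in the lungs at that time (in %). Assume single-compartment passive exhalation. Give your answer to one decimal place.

τ = R × C = 12.5 × 36 mL/cmH2O = 12.5 × 0.036 L/cmH2O = 0.45 s.
Passive exhalation: V(t)/V₀ = e^(−t/τ) = e^(−0.74/0.45) = 0.1931.
Fraction remaining = 0.1931 → 19.31%.

19.3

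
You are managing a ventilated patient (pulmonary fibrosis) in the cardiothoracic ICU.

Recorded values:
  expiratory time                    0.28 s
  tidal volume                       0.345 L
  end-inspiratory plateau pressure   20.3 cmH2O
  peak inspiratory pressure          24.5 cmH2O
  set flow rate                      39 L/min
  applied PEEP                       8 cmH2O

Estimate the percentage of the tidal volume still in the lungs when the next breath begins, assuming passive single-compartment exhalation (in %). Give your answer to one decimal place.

21.3

Flow: 39 L/min ÷ 60 = 0.65 L/s.
R = (PIP − Pplat)/V̇ = (24.5 − 20.3) / 0.65 = 4.2/0.65 = 6.462 cmH2O·s/L.
C = Vt/(Pplat − PEEP) = 345.0 / (20.3 − 8) = 345.0/12.3 = 28.049 mL/cmH2O.
τ = R × C = 6.462 × 0.02805 L/cmH2O = 0.1813 s.
Fraction remaining at end-expiration = e^(−Te/τ) = e^(−0.28/0.1813) = 0.2134 → 21.34%.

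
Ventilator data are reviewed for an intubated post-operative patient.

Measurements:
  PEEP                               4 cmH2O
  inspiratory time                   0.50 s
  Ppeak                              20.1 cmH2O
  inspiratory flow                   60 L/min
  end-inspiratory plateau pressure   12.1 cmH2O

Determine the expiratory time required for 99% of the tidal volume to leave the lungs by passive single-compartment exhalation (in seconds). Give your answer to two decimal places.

2.27

Flow: 60 L/min ÷ 60 = 1 L/s.
Vt = flow × Ti = 1 L/s × 0.50 s × 1000 mL/L = 500.0 mL.
R = (PIP − Pplat)/V̇ = (20.1 − 12.1) / 1 = 8.0/1 = 8.0 cmH2O·s/L.
C = Vt/(Pplat − PEEP) = 500.0 / (12.1 − 4) = 500.0/8.1 = 61.728 mL/cmH2O.
τ = R × C = 8.0 × 0.06173 L/cmH2O = 0.4938 s.
t = −τ·ln(1 − 0.99) = −0.4938·ln(0.01) = 2.274 s.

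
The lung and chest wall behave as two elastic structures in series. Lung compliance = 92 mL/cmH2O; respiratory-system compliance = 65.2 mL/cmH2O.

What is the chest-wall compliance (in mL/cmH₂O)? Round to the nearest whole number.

224

1/Ccw = 1/Crs − 1/CL.
1/Ccw = 1/65.2 − 1/92 = 0.004468.
Ccw = 223.81 mL/cmH2O.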